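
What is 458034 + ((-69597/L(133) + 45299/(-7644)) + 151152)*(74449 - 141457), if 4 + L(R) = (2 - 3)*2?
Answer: -6946355932870/637 ≈ -1.0905e+10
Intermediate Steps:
L(R) = -6 (L(R) = -4 + (2 - 3)*2 = -4 - 1*2 = -4 - 2 = -6)
458034 + ((-69597/L(133) + 45299/(-7644)) + 151152)*(74449 - 141457) = 458034 + ((-69597/(-6) + 45299/(-7644)) + 151152)*(74449 - 141457) = 458034 + ((-69597*(-1/6) + 45299*(-1/7644)) + 151152)*(-67008) = 458034 + ((23199/2 - 45299/7644) + 151152)*(-67008) = 458034 + (88621279/7644 + 151152)*(-67008) = 458034 + (1244027167/7644)*(-67008) = 458034 - 6946647700528/637 = -6946355932870/637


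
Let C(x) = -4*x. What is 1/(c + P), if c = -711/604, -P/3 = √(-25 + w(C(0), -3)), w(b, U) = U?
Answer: -47716/10271017 + 729632*I*√7/30813051 ≈ -0.0046457 + 0.06265*I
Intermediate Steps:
P = -6*I*√7 (P = -3*√(-25 - 3) = -6*I*√7 ≈ -15.875*I)
c = -711/604 (c = -711*1/604 = -711/604 ≈ -1.1772)
1/(c + P) = 1/(-711/604 - 6*I*√7)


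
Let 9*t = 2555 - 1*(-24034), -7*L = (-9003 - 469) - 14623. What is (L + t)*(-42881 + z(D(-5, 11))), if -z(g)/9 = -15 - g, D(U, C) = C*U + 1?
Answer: -829597376/3 ≈ -2.7653e+8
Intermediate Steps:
L = 24095/7 (L = -((-9003 - 469) - 14623)/7 = -(-9472 - 14623)/7 = -⅐*(-24095) = 24095/7 ≈ 3442.1)
D(U, C) = 1 + C*U
t = 8863/3 (t = (2555 - 1*(-24034))/9 = (2555 + 24034)/9 = (⅑)*26589 = 8863/3 ≈ 2954.3)
z(g) = 135 + 9*g (z(g) = -9*(-15 - g) = 135 + 9*g)
(L + t)*(-42881 + z(D(-5, 11))) = (24095/7 + 8863/3)*(-42881 + (135 + 9*(1 + 11*(-5)))) = 134326*(-42881 + (135 + 9*(1 - 55)))/21 = 134326*(-42881 + (135 + 9*(-54)))/21 = 134326*(-42881 + (135 - 486))/21 = 134326*(-42881 - 351)/21 = (134326/21)*(-43232) = -829597376/3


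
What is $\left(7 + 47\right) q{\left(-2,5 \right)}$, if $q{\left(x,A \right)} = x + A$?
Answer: $162$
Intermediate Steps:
$q{\left(x,A \right)} = A + x$
$\left(7 + 47\right) q{\left(-2,5 \right)} = \left(7 + 47\right) \left(5 - 2\right) = 54 \cdot 3 = 162$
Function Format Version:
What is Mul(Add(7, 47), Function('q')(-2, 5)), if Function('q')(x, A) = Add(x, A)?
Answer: 162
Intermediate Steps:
Function('q')(x, A) = Add(A, x)
Mul(Add(7, 47), Function('q')(-2, 5)) = Mul(Add(7, 47), Add(5, -2)) = Mul(54, 3) = 162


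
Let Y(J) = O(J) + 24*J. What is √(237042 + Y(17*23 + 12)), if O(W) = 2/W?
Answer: 4*√2504285927/403 ≈ 496.70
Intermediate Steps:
Y(J) = 2/J + 24*J
√(237042 + Y(17*23 + 12)) = √(237042 + (2/(17*23 + 12) + 24*(17*23 + 12))) = √(237042 + (2/(391 + 12) + 24*(391 + 12))) = √(237042 + (2/403 + 24*403)) = √(237042 + (2*(1/403) + 9672)) = √(237042 + (2/403 + 9672)) = √(237042 + 3897818/403) = √(99425744/403) = 4*√2504285927/403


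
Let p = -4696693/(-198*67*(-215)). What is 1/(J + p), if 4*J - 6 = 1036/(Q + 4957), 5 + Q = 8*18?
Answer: -1038197160/99534997 ≈ -10.430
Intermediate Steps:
Q = 139 (Q = -5 + 8*18 = -5 + 144 = 139)
p = -4696693/2852190 (p = -4696693/((-13266*(-215))) = -4696693/2852190 ≈ -1.6467)
J = 1129/728 (J = 3/2 + (1036/(139 + 4957))/4 = 3/2 + (1036/5096)/4 = 3/2 + (1036*(1/5096))/4 = 3/2 + (¼)*(37/182) = 3/2 + 37/728 = 1129/728 ≈ 1.5508)
1/(J + p) = 1/(1129/728 - 4696693/2852190) = 1/(-99534997/1038197160) = -1038197160/99534997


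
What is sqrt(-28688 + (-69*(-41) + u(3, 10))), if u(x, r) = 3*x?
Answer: 5*I*sqrt(1034) ≈ 160.78*I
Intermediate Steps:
sqrt(-28688 + (-69*(-41) + u(3, 10))) = sqrt(-28688 + (-69*(-41) + 3*3)) = sqrt(-28688 + (2829 + 9)) = sqrt(-28688 + 2838) = sqrt(-25850) = 5*I*sqrt(1034)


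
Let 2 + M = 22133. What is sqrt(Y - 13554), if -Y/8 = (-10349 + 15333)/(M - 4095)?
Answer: I*sqrt(30623601954)/1503 ≈ 116.43*I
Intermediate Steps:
M = 22131 (M = -2 + 22133 = 22131)
Y = -9968/4509 (Y = -8*(-10349 + 15333)/(22131 - 4095) = -39872/18036 = -8*1246/4509 = -9968/4509 ≈ -2.2107)
sqrt(Y - 13554) = sqrt(-9968/4509 - 13554) = sqrt(-61124954/4509) = I*sqrt(30623601954)/1503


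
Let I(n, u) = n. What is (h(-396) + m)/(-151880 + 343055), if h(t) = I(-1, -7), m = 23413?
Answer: 7804/63725 ≈ 0.12246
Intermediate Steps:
h(t) = -1
(h(-396) + m)/(-151880 + 343055) = (-1 + 23413)/(-151880 + 343055) = 23412/191175 = 23412*(1/191175) = 7804/63725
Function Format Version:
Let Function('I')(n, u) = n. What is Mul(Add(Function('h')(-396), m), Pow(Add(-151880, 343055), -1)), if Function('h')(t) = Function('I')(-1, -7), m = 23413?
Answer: Rational(7804, 63725) ≈ 0.12246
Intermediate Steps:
Function('h')(t) = -1
Mul(Add(Function('h')(-396), m), Pow(Add(-151880, 343055), -1)) = Mul(Add(-1, 23413), Pow(Add(-151880, 343055), -1)) = Mul(23412, Pow(191175, -1)) = Mul(23412, Rational(1, 191175)) = Rational(7804, 63725)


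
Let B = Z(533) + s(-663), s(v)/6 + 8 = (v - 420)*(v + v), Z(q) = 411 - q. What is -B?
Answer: -8616178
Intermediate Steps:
s(v) = -48 + 12*v*(-420 + v) (s(v) = -48 + 6*((v - 420)*(v + v)) = -48 + 6*((-420 + v)*(2*v)) = -48 + 6*(2*v*(-420 + v)) = -48 + 12*v*(-420 + v))
B = 8616178 (B = (411 - 1*533) + (-48 - 5040*(-663) + 12*(-663)²) = (411 - 533) + (-48 + 3341520 + 12*439569) = -122 + (-48 + 3341520 + 5274828) = -122 + 8616300 = 8616178)
-B = -1*8616178 = -8616178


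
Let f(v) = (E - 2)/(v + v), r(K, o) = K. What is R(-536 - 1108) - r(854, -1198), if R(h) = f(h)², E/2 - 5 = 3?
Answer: -2308136495/2702736 ≈ -854.00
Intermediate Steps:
E = 16 (E = 10 + 2*3 = 10 + 6 = 16)
f(v) = 7/v (f(v) = (16 - 2)/(v + v) = 14/((2*v)) = 14*(1/(2*v)) = 7/v)
R(h) = 49/h² (R(h) = (7/h)² = 49/h²)
R(-536 - 1108) - r(854, -1198) = 49/(-536 - 1108)² - 1*854 = 49/(-1644)² - 854 = 49*(1/2702736) - 854 = 49/2702736 - 854 = -2308136495/2702736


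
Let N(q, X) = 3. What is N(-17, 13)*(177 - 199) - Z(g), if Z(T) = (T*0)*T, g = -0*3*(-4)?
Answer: -66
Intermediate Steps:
g = 0 (g = -3*0*(-4) = 0*(-4) = 0)
Z(T) = 0 (Z(T) = 0*T = 0)
N(-17, 13)*(177 - 199) - Z(g) = 3*(177 - 199) - 1*0 = 3*(-22) + 0 = -66 + 0 = -66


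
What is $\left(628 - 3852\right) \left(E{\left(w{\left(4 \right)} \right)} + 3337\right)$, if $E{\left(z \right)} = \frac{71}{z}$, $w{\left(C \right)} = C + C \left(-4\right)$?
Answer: $- \frac{32218238}{3} \approx -1.0739 \cdot 10^{7}$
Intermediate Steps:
$w{\left(C \right)} = - 3 C$ ($w{\left(C \right)} = C - 4 C = - 3 C$)
$\left(628 - 3852\right) \left(E{\left(w{\left(4 \right)} \right)} + 3337\right) = \left(628 - 3852\right) \left(\frac{71}{\left(-3\right) 4} + 3337\right) = - 3224 \left(\frac{71}{-12} + 3337\right) = - 3224 \left(71 \left(- \frac{1}{12}\right) + 3337\right) = - 3224 \left(- \frac{71}{12} + 3337\right) = \left(-3224\right) \frac{39973}{12} = - \frac{32218238}{3}$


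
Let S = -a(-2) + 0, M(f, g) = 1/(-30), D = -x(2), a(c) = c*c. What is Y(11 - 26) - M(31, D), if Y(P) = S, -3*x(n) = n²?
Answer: -119/30 ≈ -3.9667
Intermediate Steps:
x(n) = -n²/3
a(c) = c²
D = 4/3 (D = -(-1)*2²/3 = -(-1)*4/3 = -1*(-4/3) = 4/3 ≈ 1.3333)
M(f, g) = -1/30
S = -4 (S = -1*(-2)² + 0 = -1*4 + 0 = -4 + 0 = -4)
Y(P) = -4
Y(11 - 26) - M(31, D) = -4 - 1*(-1/30) = -4 + 1/30 = -119/30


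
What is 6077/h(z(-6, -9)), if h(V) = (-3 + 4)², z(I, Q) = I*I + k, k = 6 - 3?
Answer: 6077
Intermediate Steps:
k = 3
z(I, Q) = 3 + I² (z(I, Q) = I*I + 3 = I² + 3 = 3 + I²)
h(V) = 1 (h(V) = 1² = 1)
6077/h(z(-6, -9)) = 6077/1 = 6077*1 = 6077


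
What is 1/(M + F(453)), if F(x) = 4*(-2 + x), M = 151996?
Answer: 1/153800 ≈ 6.5019e-6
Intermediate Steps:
F(x) = -8 + 4*x
1/(M + F(453)) = 1/(151996 + (-8 + 4*453)) = 1/(151996 + (-8 + 1812)) = 1/(151996 + 1804) = 1/153800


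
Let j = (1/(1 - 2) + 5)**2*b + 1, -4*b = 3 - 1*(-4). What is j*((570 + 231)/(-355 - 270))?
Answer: 21627/625 ≈ 34.603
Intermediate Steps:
b = -7/4 (b = -(3 - 1*(-4))/4 = -(3 + 4)/4 = -1/4*7 = -7/4 ≈ -1.7500)
j = -27 (j = (1/(1 - 2) + 5)**2*(-7/4) + 1 = (1/(-1) + 5)**2*(-7/4) + 1 = (-1 + 5)**2*(-7/4) + 1 = 4**2*(-7/4) + 1 = 16*(-7/4) + 1 = -28 + 1 = -27)
j*((570 + 231)/(-355 - 270)) = -27*(570 + 231)/(-355 - 270) = -21627/(-625) = -21627*(-1)/625 = -27*(-801/625) = 21627/625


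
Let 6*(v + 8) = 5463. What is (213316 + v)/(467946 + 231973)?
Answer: 428437/1399838 ≈ 0.30606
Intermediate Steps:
v = 1805/2 (v = -8 + (⅙)*5463 = -8 + 1821/2 = 1805/2 ≈ 902.50)
(213316 + v)/(467946 + 231973) = (213316 + 1805/2)/(467946 + 231973) = (428437/2)/699919 = (428437/2)*(1/699919) = 428437/1399838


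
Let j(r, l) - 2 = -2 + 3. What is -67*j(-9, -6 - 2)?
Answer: -201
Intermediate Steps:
j(r, l) = 3 (j(r, l) = 2 + (-2 + 3) = 2 + 1 = 3)
-67*j(-9, -6 - 2) = -67*3 = -201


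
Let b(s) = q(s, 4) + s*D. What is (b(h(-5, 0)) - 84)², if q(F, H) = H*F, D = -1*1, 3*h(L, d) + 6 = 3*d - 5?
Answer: 9025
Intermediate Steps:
h(L, d) = -11/3 + d (h(L, d) = -2 + (3*d - 5)/3 = -2 + (-5 + 3*d)/3 = -2 + (-5/3 + d) = -11/3 + d)
D = -1
q(F, H) = F*H
b(s) = 3*s (b(s) = s*4 + s*(-1) = 4*s - s = 3*s)
(b(h(-5, 0)) - 84)² = (3*(-11/3 + 0) - 84)² = (3*(-11/3) - 84)² = (-11 - 84)² = (-95)² = 9025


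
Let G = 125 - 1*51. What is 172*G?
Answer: 12728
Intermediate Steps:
G = 74 (G = 125 - 51 = 74)
172*G = 172*74 = 12728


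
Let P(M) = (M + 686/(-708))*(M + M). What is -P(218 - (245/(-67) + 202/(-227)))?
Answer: -1345954030024659/13647507179 ≈ -98623.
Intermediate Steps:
P(M) = 2*M*(-343/354 + M) (P(M) = (M + 686*(-1/708))*(2*M) = (M - 343/354)*(2*M) = (-343/354 + M)*(2*M) = 2*M*(-343/354 + M))
-P(218 - (245/(-67) + 202/(-227))) = -(218 - (245/(-67) + 202/(-227)))*(-343 + 354*(218 - (245/(-67) + 202/(-227))))/177 = -(218 - (245*(-1/67) + 202*(-1/227)))*(-343 + 354*(218 - (245*(-1/67) + 202*(-1/227))))/177 = -(218 - (-245/67 - 202/227))*(-343 + 354*(218 - (-245/67 - 202/227)))/177 = -(218 - 1*(-69149/15209))*(-343 + 354*(218 - 1*(-69149/15209)))/177 = -(218 + 69149/15209)*(-343 + 354*(218 + 69149/15209))/177 = -3384711*(-343 + 354*(3384711/15209))/(177*15209) = -3384711*(-343 + 1198187694/15209)/(177*15209) = -3384711*1192971007/(177*15209*15209) = -1*1345954030024659/13647507179 = -1345954030024659/13647507179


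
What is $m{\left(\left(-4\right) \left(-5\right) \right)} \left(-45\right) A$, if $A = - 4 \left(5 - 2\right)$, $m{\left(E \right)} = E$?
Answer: $10800$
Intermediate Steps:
$A = -12$ ($A = \left(-4\right) 3 = -12$)
$m{\left(\left(-4\right) \left(-5\right) \right)} \left(-45\right) A = \left(-4\right) \left(-5\right) \left(-45\right) \left(-12\right) = 20 \left(-45\right) \left(-12\right) = \left(-900\right) \left(-12\right) = 10800$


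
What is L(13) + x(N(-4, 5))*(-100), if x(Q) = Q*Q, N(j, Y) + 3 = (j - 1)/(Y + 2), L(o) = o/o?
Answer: -67551/49 ≈ -1378.6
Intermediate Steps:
L(o) = 1
N(j, Y) = -3 + (-1 + j)/(2 + Y) (N(j, Y) = -3 + (j - 1)/(Y + 2) = -3 + (-1 + j)/(2 + Y))
x(Q) = Q²
L(13) + x(N(-4, 5))*(-100) = 1 + ((-7 - 4 - 3*5)/(2 + 5))²*(-100) = 1 + ((-7 - 4 - 15)/7)²*(-100) = 1 + ((⅐)*(-26))²*(-100) = 1 + (-26/7)²*(-100) = 1 + (676/49)*(-100) = 1 - 67600/49 = -67551/49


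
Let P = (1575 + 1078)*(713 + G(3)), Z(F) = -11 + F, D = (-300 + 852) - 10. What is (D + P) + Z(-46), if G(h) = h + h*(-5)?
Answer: 1860238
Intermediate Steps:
D = 542 (D = 552 - 10 = 542)
G(h) = -4*h (G(h) = h - 5*h = -4*h)
P = 1859753 (P = (1575 + 1078)*(713 - 4*3) = 2653*(713 - 12) = 2653*701 = 1859753)
(D + P) + Z(-46) = (542 + 1859753) + (-11 - 46) = 1860295 - 57 = 1860238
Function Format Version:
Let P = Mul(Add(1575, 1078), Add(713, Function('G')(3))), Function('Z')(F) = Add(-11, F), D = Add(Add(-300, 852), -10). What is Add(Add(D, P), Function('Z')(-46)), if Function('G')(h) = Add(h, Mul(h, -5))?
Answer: 1860238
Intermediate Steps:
D = 542 (D = Add(552, -10) = 542)
Function('G')(h) = Mul(-4, h) (Function('G')(h) = Add(h, Mul(-5, h)) = Mul(-4, h))
P = 1859753 (P = Mul(Add(1575, 1078), Add(713, Mul(-4, 3))) = Mul(2653, Add(713, -12)) = Mul(2653, 701) = 1859753)
Add(Add(D, P), Function('Z')(-46)) = Add(Add(542, 1859753), Add(-11, -46)) = Add(1860295, -57) = 1860238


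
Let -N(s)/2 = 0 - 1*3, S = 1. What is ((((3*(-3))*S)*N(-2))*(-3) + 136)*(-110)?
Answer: -32780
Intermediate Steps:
N(s) = 6 (N(s) = -2*(0 - 1*3) = -2*(0 - 3) = -2*(-3) = 6)
((((3*(-3))*S)*N(-2))*(-3) + 136)*(-110) = ((((3*(-3))*1)*6)*(-3) + 136)*(-110) = ((-9*1*6)*(-3) + 136)*(-110) = (-9*6*(-3) + 136)*(-110) = (-54*(-3) + 136)*(-110) = (162 + 136)*(-110) = 298*(-110) = -32780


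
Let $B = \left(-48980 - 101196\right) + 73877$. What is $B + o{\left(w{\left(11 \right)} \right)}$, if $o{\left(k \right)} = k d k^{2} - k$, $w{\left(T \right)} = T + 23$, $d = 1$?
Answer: $-37029$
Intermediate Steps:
$w{\left(T \right)} = 23 + T$
$B = -76299$ ($B = -150176 + 73877 = -76299$)
$o{\left(k \right)} = k^{3} - k$ ($o{\left(k \right)} = k 1 k^{2} - k = k k^{2} - k = k^{3} - k$)
$B + o{\left(w{\left(11 \right)} \right)} = -76299 + \left(\left(23 + 11\right)^{3} - \left(23 + 11\right)\right) = -76299 + \left(34^{3} - 34\right) = -76299 + \left(39304 - 34\right) = -76299 + 39270 = -37029$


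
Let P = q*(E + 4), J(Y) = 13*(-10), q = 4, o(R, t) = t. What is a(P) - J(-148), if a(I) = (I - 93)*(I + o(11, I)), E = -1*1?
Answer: -1814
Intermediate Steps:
E = -1
J(Y) = -130
P = 12 (P = 4*(-1 + 4) = 4*3 = 12)
a(I) = 2*I*(-93 + I) (a(I) = (I - 93)*(I + I) = (-93 + I)*(2*I) = 2*I*(-93 + I))
a(P) - J(-148) = 2*12*(-93 + 12) - 1*(-130) = 2*12*(-81) + 130 = -1944 + 130 = -1814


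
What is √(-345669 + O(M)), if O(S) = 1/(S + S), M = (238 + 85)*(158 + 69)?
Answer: I*√7433223369587074/146642 ≈ 587.94*I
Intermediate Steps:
M = 73321 (M = 323*227 = 73321)
O(S) = 1/(2*S)
√(-345669 + O(M)) = √(-345669 + (½)/73321) = √(-345669 + (½)*(1/73321)) = √(-345669 + 1/146642) = √(-50689593497/146642) = I*√7433223369587074/146642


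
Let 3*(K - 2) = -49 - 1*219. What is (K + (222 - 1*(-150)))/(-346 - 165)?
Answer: -122/219 ≈ -0.55708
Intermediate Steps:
K = -262/3 (K = 2 + (-49 - 1*219)/3 = 2 + (-49 - 219)/3 = 2 + (⅓)*(-268) = 2 - 268/3 = -262/3 ≈ -87.333)
(K + (222 - 1*(-150)))/(-346 - 165) = (-262/3 + (222 - 1*(-150)))/(-346 - 165) = (-262/3 + (222 + 150))/(-511) = (-262/3 + 372)*(-1/511) = (854/3)*(-1/511) = -122/219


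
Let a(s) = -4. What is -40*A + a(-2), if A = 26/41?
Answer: -1204/41 ≈ -29.366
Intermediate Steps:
A = 26/41 (A = 26*(1/41) = 26/41 ≈ 0.63415)
-40*A + a(-2) = -40*26/41 - 4 = -1040/41 - 4 = -1204/41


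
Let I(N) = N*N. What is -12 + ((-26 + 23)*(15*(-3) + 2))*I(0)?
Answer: -12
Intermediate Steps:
I(N) = N**2
-12 + ((-26 + 23)*(15*(-3) + 2))*I(0) = -12 + ((-26 + 23)*(15*(-3) + 2))*0**2 = -12 - 3*(-45 + 2)*0 = -12 - 3*(-43)*0 = -12 + 129*0 = -12 + 0 = -12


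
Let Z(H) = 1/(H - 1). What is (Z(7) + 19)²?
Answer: 13225/36 ≈ 367.36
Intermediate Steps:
Z(H) = 1/(-1 + H)
(Z(7) + 19)² = (1/(-1 + 7) + 19)² = (1/6 + 19)² = (⅙ + 19)² = (115/6)² = 13225/36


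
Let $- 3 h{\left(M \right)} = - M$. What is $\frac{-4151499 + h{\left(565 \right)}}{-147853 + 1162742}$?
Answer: $- \frac{12453932}{3044667} \approx -4.0904$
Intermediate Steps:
$h{\left(M \right)} = \frac{M}{3}$ ($h{\left(M \right)} = - \frac{\left(-1\right) M}{3} = \frac{M}{3}$)
$\frac{-4151499 + h{\left(565 \right)}}{-147853 + 1162742} = \frac{-4151499 + \frac{1}{3} \cdot 565}{-147853 + 1162742} = \frac{-4151499 + \frac{565}{3}}{1014889} = \left(- \frac{12453932}{3}\right) \frac{1}{1014889} = - \frac{12453932}{3044667}$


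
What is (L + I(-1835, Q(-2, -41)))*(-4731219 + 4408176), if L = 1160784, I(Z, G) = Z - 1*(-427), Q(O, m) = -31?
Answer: -374528301168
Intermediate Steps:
I(Z, G) = 427 + Z (I(Z, G) = Z + 427 = 427 + Z)
(L + I(-1835, Q(-2, -41)))*(-4731219 + 4408176) = (1160784 + (427 - 1835))*(-4731219 + 4408176) = (1160784 - 1408)*(-323043) = 1159376*(-323043) = -374528301168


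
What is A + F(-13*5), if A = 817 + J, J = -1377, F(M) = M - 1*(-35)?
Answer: -590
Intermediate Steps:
F(M) = 35 + M (F(M) = M + 35 = 35 + M)
A = -560 (A = 817 - 1377 = -560)
A + F(-13*5) = -560 + (35 - 13*5) = -560 + (35 - 65) = -560 - 30 = -590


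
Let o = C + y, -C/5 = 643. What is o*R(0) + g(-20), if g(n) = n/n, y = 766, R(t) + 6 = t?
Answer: 14695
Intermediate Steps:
R(t) = -6 + t
C = -3215 (C = -5*643 = -3215)
g(n) = 1
o = -2449 (o = -3215 + 766 = -2449)
o*R(0) + g(-20) = -2449*(-6 + 0) + 1 = -2449*(-6) + 1 = 14694 + 1 = 14695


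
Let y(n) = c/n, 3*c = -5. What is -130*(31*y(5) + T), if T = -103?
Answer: 44200/3 ≈ 14733.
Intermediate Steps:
c = -5/3 (c = (1/3)*(-5) = -5/3 ≈ -1.6667)
y(n) = -5/(3*n)
-130*(31*y(5) + T) = -130*(31*(-5/3/5) - 103) = -130*(31*(-5/3*1/5) - 103) = -130*(31*(-1/3) - 103) = -130*(-31/3 - 103) = -130*(-340/3) = 44200/3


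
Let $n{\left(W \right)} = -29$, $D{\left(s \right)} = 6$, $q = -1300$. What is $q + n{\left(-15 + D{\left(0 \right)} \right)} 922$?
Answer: $-28038$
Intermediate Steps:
$q + n{\left(-15 + D{\left(0 \right)} \right)} 922 = -1300 - 26738 = -28038$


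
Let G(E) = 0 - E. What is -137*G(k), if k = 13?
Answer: 1781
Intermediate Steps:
G(E) = -E
-137*G(k) = -(-137)*13 = -137*(-13) = 1781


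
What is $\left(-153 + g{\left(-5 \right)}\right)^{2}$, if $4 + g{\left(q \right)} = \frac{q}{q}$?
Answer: $24336$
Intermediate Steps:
$g{\left(q \right)} = -3$ ($g{\left(q \right)} = -4 + \frac{q}{q} = -4 + 1 = -3$)
$\left(-153 + g{\left(-5 \right)}\right)^{2} = \left(-153 - 3\right)^{2} = \left(-156\right)^{2} = 24336$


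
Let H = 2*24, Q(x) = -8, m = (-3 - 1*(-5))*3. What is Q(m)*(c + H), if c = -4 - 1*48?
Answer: 32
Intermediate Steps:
c = -52 (c = -4 - 48 = -52)
m = 6 (m = (-3 + 5)*3 = 2*3 = 6)
H = 48
Q(m)*(c + H) = -8*(-52 + 48) = -8*(-4) = 32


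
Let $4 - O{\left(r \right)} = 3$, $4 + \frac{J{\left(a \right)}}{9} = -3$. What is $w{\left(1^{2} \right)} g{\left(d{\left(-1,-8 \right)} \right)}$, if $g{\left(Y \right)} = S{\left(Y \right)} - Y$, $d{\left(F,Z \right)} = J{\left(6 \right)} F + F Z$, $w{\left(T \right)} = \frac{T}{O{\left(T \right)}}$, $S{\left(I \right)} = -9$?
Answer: $-80$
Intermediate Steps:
$J{\left(a \right)} = -63$ ($J{\left(a \right)} = -36 + 9 \left(-3\right) = -36 - 27 = -63$)
$O{\left(r \right)} = 1$ ($O{\left(r \right)} = 4 - 3 = 1$)
$w{\left(T \right)} = T$ ($w{\left(T \right)} = \frac{T}{1} = T 1 = T$)
$d{\left(F,Z \right)} = - 63 F + F Z$
$g{\left(Y \right)} = -9 - Y$
$w{\left(1^{2} \right)} g{\left(d{\left(-1,-8 \right)} \right)} = 1^{2} \left(-9 - - (-63 - 8)\right) = 1 \left(-9 - \left(-1\right) \left(-71\right)\right) = 1 \left(-9 - 71\right) = 1 \left(-80\right) = -80$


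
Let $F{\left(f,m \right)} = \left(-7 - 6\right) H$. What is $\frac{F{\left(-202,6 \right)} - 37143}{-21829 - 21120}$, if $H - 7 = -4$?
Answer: $\frac{37182}{42949} \approx 0.86572$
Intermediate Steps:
$H = 3$ ($H = 7 - 4 = 3$)
$F{\left(f,m \right)} = -39$ ($F{\left(f,m \right)} = \left(-7 - 6\right) 3 = \left(-13\right) 3 = -39$)
$\frac{F{\left(-202,6 \right)} - 37143}{-21829 - 21120} = \frac{-39 - 37143}{-21829 - 21120} = - \frac{37182}{-42949} = \left(-37182\right) \left(- \frac{1}{42949}\right) = \frac{37182}{42949}$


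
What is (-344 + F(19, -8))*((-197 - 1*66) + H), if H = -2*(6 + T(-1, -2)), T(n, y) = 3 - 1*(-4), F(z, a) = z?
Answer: 93925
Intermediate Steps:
T(n, y) = 7 (T(n, y) = 3 + 4 = 7)
H = -26 (H = -2*(6 + 7) = -2*13 = -26)
(-344 + F(19, -8))*((-197 - 1*66) + H) = (-344 + 19)*((-197 - 1*66) - 26) = -325*((-197 - 66) - 26) = -325*(-263 - 26) = -325*(-289) = 93925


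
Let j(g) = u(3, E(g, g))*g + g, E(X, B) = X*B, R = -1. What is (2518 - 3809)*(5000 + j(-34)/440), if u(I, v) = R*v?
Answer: -26280887/4 ≈ -6.5702e+6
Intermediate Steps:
E(X, B) = B*X
u(I, v) = -v
j(g) = g - g**3 (j(g) = (-g*g)*g + g = (-g**2)*g + g = -g**3 + g = g - g**3)
(2518 - 3809)*(5000 + j(-34)/440) = (2518 - 3809)*(5000 + (-34 - 1*(-34)**3)/440) = -1291*(5000 + (-34 - 1*(-39304))*(1/440)) = -1291*(5000 + (-34 + 39304)*(1/440)) = -1291*(5000 + 39270*(1/440)) = -1291*(5000 + 357/4) = -1291*20357/4 = -26280887/4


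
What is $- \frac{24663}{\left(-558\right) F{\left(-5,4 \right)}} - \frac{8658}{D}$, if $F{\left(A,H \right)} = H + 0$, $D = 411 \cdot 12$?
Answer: $\frac{947345}{101928} \approx 9.2943$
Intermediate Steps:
$D = 4932$
$F{\left(A,H \right)} = H$
$- \frac{24663}{\left(-558\right) F{\left(-5,4 \right)}} - \frac{8658}{D} = - \frac{24663}{\left(-558\right) 4} - \frac{8658}{4932} = - \frac{24663}{-2232} - \frac{481}{274} = \left(-24663\right) \left(- \frac{1}{2232}\right) - \frac{481}{274} = \frac{8221}{744} - \frac{481}{274} = \frac{947345}{101928}$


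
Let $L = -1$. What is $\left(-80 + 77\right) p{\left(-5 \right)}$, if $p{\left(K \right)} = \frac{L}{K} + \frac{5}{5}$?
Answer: $- \frac{18}{5} \approx -3.6$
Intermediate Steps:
$p{\left(K \right)} = 1 - \frac{1}{K}$ ($p{\left(K \right)} = - \frac{1}{K} + \frac{5}{5} = - \frac{1}{K} + 5 \cdot \frac{1}{5} = - \frac{1}{K} + 1 = 1 - \frac{1}{K}$)
$\left(-80 + 77\right) p{\left(-5 \right)} = \left(-80 + 77\right) \frac{-1 - 5}{-5} = - 3 \left(\left(- \frac{1}{5}\right) \left(-6\right)\right) = \left(-3\right) \frac{6}{5} = - \frac{18}{5}$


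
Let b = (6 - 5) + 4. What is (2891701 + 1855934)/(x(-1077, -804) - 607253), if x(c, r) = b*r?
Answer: -4747635/611273 ≈ -7.7668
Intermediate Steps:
b = 5 (b = 1 + 4 = 5)
x(c, r) = 5*r
(2891701 + 1855934)/(x(-1077, -804) - 607253) = (2891701 + 1855934)/(5*(-804) - 607253) = 4747635/(-4020 - 607253) = 4747635/(-611273) = 4747635*(-1/611273) = -4747635/611273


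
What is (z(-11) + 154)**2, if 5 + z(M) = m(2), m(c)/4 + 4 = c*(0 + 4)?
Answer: 27225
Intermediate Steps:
m(c) = -16 + 16*c (m(c) = -16 + 4*(c*(0 + 4)) = -16 + 4*(c*4) = -16 + 4*(4*c) = -16 + 16*c)
z(M) = 11 (z(M) = -5 + (-16 + 16*2) = -5 + (-16 + 32) = -5 + 16 = 11)
(z(-11) + 154)**2 = (11 + 154)**2 = 165**2 = 27225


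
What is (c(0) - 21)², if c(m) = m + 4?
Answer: 289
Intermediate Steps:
c(m) = 4 + m
(c(0) - 21)² = ((4 + 0) - 21)² = (4 - 21)² = (-17)² = 289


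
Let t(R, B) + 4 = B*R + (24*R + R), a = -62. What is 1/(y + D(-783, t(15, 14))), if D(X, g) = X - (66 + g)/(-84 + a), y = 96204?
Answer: 146/13932113 ≈ 1.0479e-5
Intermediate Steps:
t(R, B) = -4 + 25*R + B*R (t(R, B) = -4 + (B*R + (24*R + R)) = -4 + (B*R + 25*R) = -4 + (25*R + B*R) = -4 + 25*R + B*R)
D(X, g) = 33/73 + X + g/146 (D(X, g) = X - (66 + g)/(-84 - 62) = X - (66 + g)/(-146) = X - (66 + g)*(-1)/146 = X - (-33/73 - g/146) = X + (33/73 + g/146) = 33/73 + X + g/146)
1/(y + D(-783, t(15, 14))) = 1/(96204 + (33/73 - 783 + (-4 + 25*15 + 14*15)/146)) = 1/(96204 + (33/73 - 783 + (-4 + 375 + 210)/146)) = 1/(96204 + (33/73 - 783 + (1/146)*581)) = 1/(96204 + (33/73 - 783 + 581/146)) = 1/(96204 - 113671/146) = 1/(13932113/146) = 146/13932113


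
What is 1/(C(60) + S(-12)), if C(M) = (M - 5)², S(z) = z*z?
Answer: 1/3169 ≈ 0.00031556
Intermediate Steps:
S(z) = z²
C(M) = (-5 + M)²
1/(C(60) + S(-12)) = 1/((-5 + 60)² + (-12)²) = 1/(55² + 144) = 1/(3025 + 144) = 1/3169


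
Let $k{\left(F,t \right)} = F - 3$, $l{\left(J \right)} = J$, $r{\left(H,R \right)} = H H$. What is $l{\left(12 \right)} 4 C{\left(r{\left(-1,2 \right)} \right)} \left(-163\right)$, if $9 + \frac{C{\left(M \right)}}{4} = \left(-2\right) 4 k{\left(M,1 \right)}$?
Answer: $-219072$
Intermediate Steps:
$r{\left(H,R \right)} = H^{2}$
$k{\left(F,t \right)} = -3 + F$
$C{\left(M \right)} = 60 - 32 M$ ($C{\left(M \right)} = -36 + 4 \left(-2\right) 4 \left(-3 + M\right) = -36 + 4 \left(- 8 \left(-3 + M\right)\right) = -36 + 4 \left(24 - 8 M\right) = -36 - \left(-96 + 32 M\right) = 60 - 32 M$)
$l{\left(12 \right)} 4 C{\left(r{\left(-1,2 \right)} \right)} \left(-163\right) = 12 \cdot 4 \left(60 - 32 \left(-1\right)^{2}\right) \left(-163\right) = 12 \cdot 4 \left(60 - 32\right) \left(-163\right) = 12 \cdot 4 \cdot 28 \left(-163\right) = 12 \cdot 112 \left(-163\right) = 1344 \left(-163\right) = -219072$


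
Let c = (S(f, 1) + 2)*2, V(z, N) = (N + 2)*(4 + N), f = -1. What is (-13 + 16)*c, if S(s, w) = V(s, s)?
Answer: 30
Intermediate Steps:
V(z, N) = (2 + N)*(4 + N)
S(s, w) = 8 + s² + 6*s
c = 10 (c = ((8 + (-1)² + 6*(-1)) + 2)*2 = ((8 + 1 - 6) + 2)*2 = (3 + 2)*2 = 5*2 = 10)
(-13 + 16)*c = (-13 + 16)*10 = 3*10 = 30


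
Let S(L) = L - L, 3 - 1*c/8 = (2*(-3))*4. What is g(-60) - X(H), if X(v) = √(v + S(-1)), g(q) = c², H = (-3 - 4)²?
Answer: 46649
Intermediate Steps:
H = 49 (H = (-7)² = 49)
c = 216 (c = 24 - 8*2*(-3)*4 = 24 - (-48)*4 = 24 - 8*(-24) = 24 + 192 = 216)
S(L) = 0
g(q) = 46656 (g(q) = 216² = 46656)
X(v) = √v (X(v) = √(v + 0) = √v)
g(-60) - X(H) = 46656 - √49 = 46656 - 1*7 = 46656 - 7 = 46649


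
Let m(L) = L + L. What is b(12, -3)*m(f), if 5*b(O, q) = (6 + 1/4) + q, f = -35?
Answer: -91/2 ≈ -45.500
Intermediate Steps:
m(L) = 2*L
b(O, q) = 5/4 + q/5 (b(O, q) = ((6 + 1/4) + q)/5 = (25/4 + q)/5 = 5/4 + q/5)
b(12, -3)*m(f) = (5/4 + (1/5)*(-3))*(2*(-35)) = (5/4 - 3/5)*(-70) = (13/20)*(-70) = -91/2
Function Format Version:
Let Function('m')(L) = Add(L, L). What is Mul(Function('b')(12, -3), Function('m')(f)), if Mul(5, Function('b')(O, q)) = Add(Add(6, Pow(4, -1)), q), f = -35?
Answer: Rational(-91, 2) ≈ -45.500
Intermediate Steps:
Function('m')(L) = Mul(2, L)
Function('b')(O, q) = Add(Rational(5, 4), Mul(Rational(1, 5), q)) (Function('b')(O, q) = Mul(Rational(1, 5), Add(Add(6, Pow(4, -1)), q)) = Mul(Rational(1, 5), Add(Add(6, Rational(1, 4)), q)) = Mul(Rational(1, 5), Add(Rational(25, 4), q)) = Add(Rational(5, 4), Mul(Rational(1, 5), q)))
Mul(Function('b')(12, -3), Function('m')(f)) = Mul(Add(Rational(5, 4), Mul(Rational(1, 5), -3)), Mul(2, -35)) = Mul(Add(Rational(5, 4), Rational(-3, 5)), -70) = Mul(Rational(13, 20), -70) = Rational(-91, 2)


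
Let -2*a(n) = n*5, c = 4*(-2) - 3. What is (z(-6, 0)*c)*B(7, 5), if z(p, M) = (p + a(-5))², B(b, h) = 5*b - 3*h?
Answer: -9295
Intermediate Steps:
c = -11 (c = -8 - 3 = -11)
a(n) = -5*n/2 (a(n) = -n*5/2 = -5*n/2)
B(b, h) = -3*h + 5*b
z(p, M) = (25/2 + p)² (z(p, M) = (p - 5/2*(-5))² = (p + 25/2)² = (25/2 + p)²)
(z(-6, 0)*c)*B(7, 5) = (((25 + 2*(-6))²/4)*(-11))*(-3*5 + 5*7) = (((25 - 12)²/4)*(-11))*(-15 + 35) = (((¼)*13²)*(-11))*20 = (((¼)*169)*(-11))*20 = ((169/4)*(-11))*20 = -1859/4*20 = -9295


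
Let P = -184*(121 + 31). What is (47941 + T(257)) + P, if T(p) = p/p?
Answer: 19974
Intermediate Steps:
T(p) = 1
P = -27968 (P = -184*152 = -27968)
(47941 + T(257)) + P = (47941 + 1) - 27968 = 47942 - 27968 = 19974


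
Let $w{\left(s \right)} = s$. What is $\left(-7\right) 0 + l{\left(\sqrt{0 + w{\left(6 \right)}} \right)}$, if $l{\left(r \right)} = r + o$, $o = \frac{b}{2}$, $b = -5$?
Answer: $- \frac{5}{2} + \sqrt{6} \approx -0.05051$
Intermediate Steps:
$o = - \frac{5}{2} \approx -2.5$
$l{\left(r \right)} = - \frac{5}{2} + r$ ($l{\left(r \right)} = r - \frac{5}{2} = - \frac{5}{2} + r$)
$\left(-7\right) 0 + l{\left(\sqrt{0 + w{\left(6 \right)}} \right)} = \left(-7\right) 0 - \left(\frac{5}{2} - \sqrt{0 + 6}\right) = 0 - \left(\frac{5}{2} - \sqrt{6}\right) = - \frac{5}{2} + \sqrt{6}$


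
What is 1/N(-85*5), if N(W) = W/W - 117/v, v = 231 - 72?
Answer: 53/14 ≈ 3.7857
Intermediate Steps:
v = 159
N(W) = 14/53 (N(W) = W/W - 117/159 = 1 - 117*1/159 = 1 - 39/53 = 14/53)
1/N(-85*5) = 1/(14/53) = 53/14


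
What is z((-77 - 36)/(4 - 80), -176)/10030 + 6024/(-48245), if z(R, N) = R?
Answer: -917304607/7355239720 ≈ -0.12471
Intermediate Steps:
z((-77 - 36)/(4 - 80), -176)/10030 + 6024/(-48245) = ((-77 - 36)/(4 - 80))/10030 + 6024/(-48245) = -113/(-76)*(1/10030) + 6024*(-1/48245) = -113*(-1/76)*(1/10030) - 6024/48245 = (113/76)*(1/10030) - 6024/48245 = 113/762280 - 6024/48245 = -917304607/7355239720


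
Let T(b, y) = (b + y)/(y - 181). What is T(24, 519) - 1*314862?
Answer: -106422813/338 ≈ -3.1486e+5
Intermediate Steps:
T(b, y) = (b + y)/(-181 + y)
T(24, 519) - 1*314862 = (24 + 519)/(-181 + 519) - 1*314862 = 543/338 - 314862 = -106422813/338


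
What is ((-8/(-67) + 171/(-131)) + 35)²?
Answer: 88081929796/77035729 ≈ 1143.4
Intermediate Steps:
((-8/(-67) + 171/(-131)) + 35)² = ((-8*(-1/67) + 171*(-1/131)) + 35)² = ((8/67 - 171/131) + 35)² = (-10409/8777 + 35)² = (296786/8777)² = 88081929796/77035729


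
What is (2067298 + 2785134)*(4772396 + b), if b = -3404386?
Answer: 6638175500320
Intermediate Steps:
(2067298 + 2785134)*(4772396 + b) = (2067298 + 2785134)*(4772396 - 3404386) = 4852432*1368010 = 6638175500320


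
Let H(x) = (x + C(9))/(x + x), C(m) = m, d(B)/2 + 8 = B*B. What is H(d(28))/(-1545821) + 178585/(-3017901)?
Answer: -856896326900101/14480578238301984 ≈ -0.059176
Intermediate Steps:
d(B) = -16 + 2*B² (d(B) = -16 + 2*(B*B) = -16 + 2*B²)
H(x) = (9 + x)/(2*x) (H(x) = (x + 9)/(x + x) = (9 + x)/((2*x)) = (9 + x)*(1/(2*x)) = (9 + x)/(2*x))
H(d(28))/(-1545821) + 178585/(-3017901) = ((9 + (-16 + 2*28²))/(2*(-16 + 2*28²)))/(-1545821) + 178585/(-3017901) = ((9 + (-16 + 2*784))/(2*(-16 + 2*784)))*(-1/1545821) + 178585*(-1/3017901) = ((9 + (-16 + 1568))/(2*(-16 + 1568)))*(-1/1545821) - 178585/3017901 = ((½)*(9 + 1552)/1552)*(-1/1545821) - 178585/3017901 = ((½)*(1/1552)*1561)*(-1/1545821) - 178585/3017901 = (1561/3104)*(-1/1545821) - 178585/3017901 = -1561/4798228384 - 178585/3017901 = -856896326900101/14480578238301984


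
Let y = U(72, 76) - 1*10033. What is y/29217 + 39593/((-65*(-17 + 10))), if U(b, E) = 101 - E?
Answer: 384078347/4431245 ≈ 86.675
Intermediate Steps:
y = -10008 (y = (101 - 1*76) - 1*10033 = (101 - 76) - 10033 = 25 - 10033 = -10008)
y/29217 + 39593/((-65*(-17 + 10))) = -10008/29217 + 39593/((-65*(-17 + 10))) = -10008*1/29217 + 39593/((-65*(-7))) = -3336/9739 + 39593/455 = 384078347/4431245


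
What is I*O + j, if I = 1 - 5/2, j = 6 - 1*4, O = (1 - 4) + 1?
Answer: 5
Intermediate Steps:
O = -2 (O = -3 + 1 = -2)
j = 2 (j = 6 - 4 = 2)
I = -3/2 (I = 1 - 5*½ = 1 - 5/2 = -3/2 ≈ -1.5000)
I*O + j = -3/2*(-2) + 2 = 3 + 2 = 5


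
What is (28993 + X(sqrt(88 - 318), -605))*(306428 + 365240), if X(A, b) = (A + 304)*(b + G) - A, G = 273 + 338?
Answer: 20698792756 + 3358340*I*sqrt(230) ≈ 2.0699e+10 + 5.0932e+7*I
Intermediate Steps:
G = 611
X(A, b) = -A + (304 + A)*(611 + b) (X(A, b) = (A + 304)*(b + 611) - A = (304 + A)*(611 + b) - A = -A + (304 + A)*(611 + b))
(28993 + X(sqrt(88 - 318), -605))*(306428 + 365240) = (28993 + (185744 + 304*(-605) + 610*sqrt(88 - 318) + sqrt(88 - 318)*(-605)))*(306428 + 365240) = (28993 + (185744 - 183920 + 610*sqrt(-230) + sqrt(-230)*(-605)))*671668 = (28993 + (185744 - 183920 + 610*(I*sqrt(230)) + (I*sqrt(230))*(-605)))*671668 = (28993 + (185744 - 183920 + 610*I*sqrt(230) - 605*I*sqrt(230)))*671668 = (28993 + (1824 + 5*I*sqrt(230)))*671668 = (30817 + 5*I*sqrt(230))*671668 = 20698792756 + 3358340*I*sqrt(230)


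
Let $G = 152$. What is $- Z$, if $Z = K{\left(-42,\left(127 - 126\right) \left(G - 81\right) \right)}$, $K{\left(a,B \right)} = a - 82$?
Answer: $124$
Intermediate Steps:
$K{\left(a,B \right)} = -82 + a$
$Z = -124$ ($Z = -82 - 42 = -124$)
$- Z = \left(-1\right) \left(-124\right) = 124$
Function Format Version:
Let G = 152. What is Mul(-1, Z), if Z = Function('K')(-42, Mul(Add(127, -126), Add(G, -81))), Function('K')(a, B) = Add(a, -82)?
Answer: 124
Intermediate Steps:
Function('K')(a, B) = Add(-82, a)
Z = -124 (Z = Add(-82, -42) = -124)
Mul(-1, Z) = Mul(-1, -124) = 124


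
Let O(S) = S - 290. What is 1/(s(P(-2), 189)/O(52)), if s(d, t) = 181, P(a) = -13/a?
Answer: -238/181 ≈ -1.3149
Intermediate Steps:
O(S) = -290 + S
1/(s(P(-2), 189)/O(52)) = 1/(181/(-290 + 52)) = 1/(181/(-238)) = 1/(181*(-1/238)) = 1/(-181/238) = -238/181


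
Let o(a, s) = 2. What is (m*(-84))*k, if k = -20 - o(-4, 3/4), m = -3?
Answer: -5544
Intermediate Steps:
k = -22 (k = -20 - 1*2 = -20 - 2 = -22)
(m*(-84))*k = -3*(-84)*(-22) = 252*(-22) = -5544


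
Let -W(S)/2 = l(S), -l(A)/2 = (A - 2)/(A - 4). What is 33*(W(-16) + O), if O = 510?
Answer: 84744/5 ≈ 16949.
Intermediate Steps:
l(A) = -2*(-2 + A)/(-4 + A) (l(A) = -2*(A - 2)/(A - 4) = -2*(-2 + A)/(-4 + A))
W(S) = -4*(2 - S)/(-4 + S)
33*(W(-16) + O) = 33*(4*(-2 - 16)/(-4 - 16) + 510) = 33*(4*(-18)/(-20) + 510) = 33*(4*(-1/20)*(-18) + 510) = 33*(18/5 + 510) = 33*(2568/5) = 84744/5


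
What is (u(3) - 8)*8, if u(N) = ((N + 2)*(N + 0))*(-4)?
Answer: -544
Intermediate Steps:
u(N) = -4*N*(2 + N) (u(N) = ((2 + N)*N)*(-4) = (N*(2 + N))*(-4) = -4*N*(2 + N))
(u(3) - 8)*8 = (-4*3*(2 + 3) - 8)*8 = (-4*3*5 - 8)*8 = (-60 - 8)*8 = -68*8 = -544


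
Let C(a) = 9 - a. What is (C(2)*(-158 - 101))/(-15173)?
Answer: 1813/15173 ≈ 0.11949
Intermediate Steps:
(C(2)*(-158 - 101))/(-15173) = ((9 - 1*2)*(-158 - 101))/(-15173) = ((9 - 2)*(-259))*(-1/15173) = (7*(-259))*(-1/15173) = -1813*(-1/15173) = 1813/15173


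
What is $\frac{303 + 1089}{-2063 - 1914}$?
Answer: $- \frac{1392}{3977} \approx -0.35001$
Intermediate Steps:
$\frac{303 + 1089}{-2063 - 1914} = \frac{1392}{-3977} = 1392 \left(- \frac{1}{3977}\right) = - \frac{1392}{3977}$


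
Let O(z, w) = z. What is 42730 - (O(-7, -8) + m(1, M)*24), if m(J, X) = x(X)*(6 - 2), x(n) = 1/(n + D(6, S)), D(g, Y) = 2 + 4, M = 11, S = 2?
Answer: 726433/17 ≈ 42731.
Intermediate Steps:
D(g, Y) = 6
x(n) = 1/(6 + n) (x(n) = 1/(n + 6) = 1/(6 + n))
m(J, X) = 4/(6 + X) (m(J, X) = (6 - 2)/(6 + X) = 4/(6 + X))
42730 - (O(-7, -8) + m(1, M)*24) = 42730 - (-7 + (4/(6 + 11))*24) = 42730 - (-7 + (4/17)*24) = 42730 - (-7 + 96/17) = 42730 - 1*(-23/17) = 42730 + 23/17 = 726433/17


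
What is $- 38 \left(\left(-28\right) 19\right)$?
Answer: $20216$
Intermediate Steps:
$- 38 \left(\left(-28\right) 19\right) = \left(-38\right) \left(-532\right) = 20216$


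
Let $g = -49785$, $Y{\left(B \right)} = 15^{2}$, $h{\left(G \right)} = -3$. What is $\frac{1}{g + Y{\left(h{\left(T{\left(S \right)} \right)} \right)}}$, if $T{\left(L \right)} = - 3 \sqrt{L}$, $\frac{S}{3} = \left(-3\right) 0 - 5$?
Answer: $- \frac{1}{49560} \approx -2.0178 \cdot 10^{-5}$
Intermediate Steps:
$S = -15$ ($S = 3 \left(\left(-3\right) 0 - 5\right) = 3 \left(0 - 5\right) = 3 \left(-5\right) = -15$)
$Y{\left(B \right)} = 225$
$\frac{1}{g + Y{\left(h{\left(T{\left(S \right)} \right)} \right)}} = \frac{1}{-49785 + 225} = \frac{1}{-49560} = - \frac{1}{49560}$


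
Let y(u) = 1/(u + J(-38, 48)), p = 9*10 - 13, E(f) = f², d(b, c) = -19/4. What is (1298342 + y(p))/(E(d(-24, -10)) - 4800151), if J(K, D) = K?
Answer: -810165424/2995280145 ≈ -0.27048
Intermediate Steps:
d(b, c) = -19/4 (d(b, c) = -19*¼ = -19/4)
p = 77 (p = 90 - 13 = 77)
y(u) = 1/(-38 + u) (y(u) = 1/(u - 38) = 1/(-38 + u))
(1298342 + y(p))/(E(d(-24, -10)) - 4800151) = (1298342 + 1/(-38 + 77))/((-19/4)² - 4800151) = (1298342 + 1/39)/(361/16 - 4800151) = (1298342 + 1/39)/(-76802055/16) = (50635339/39)*(-16/76802055) = -810165424/2995280145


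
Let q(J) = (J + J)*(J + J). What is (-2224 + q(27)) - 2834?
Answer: -2142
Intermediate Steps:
q(J) = 4*J² (q(J) = (2*J)*(2*J) = 4*J²)
(-2224 + q(27)) - 2834 = (-2224 + 4*27²) - 2834 = (-2224 + 4*729) - 2834 = (-2224 + 2916) - 2834 = 692 - 2834 = -2142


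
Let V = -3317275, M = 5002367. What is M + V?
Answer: 1685092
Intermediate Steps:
M + V = 5002367 - 3317275 = 1685092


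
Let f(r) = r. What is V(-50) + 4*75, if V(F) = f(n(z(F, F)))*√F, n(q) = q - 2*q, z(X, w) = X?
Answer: 300 + 250*I*√2 ≈ 300.0 + 353.55*I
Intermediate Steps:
n(q) = -q
V(F) = -F^(3/2) (V(F) = (-F)*√F = -F^(3/2))
V(-50) + 4*75 = -(-50)^(3/2) + 4*75 = -(-250)*I*√2 + 300 = 250*I*√2 + 300 = 300 + 250*I*√2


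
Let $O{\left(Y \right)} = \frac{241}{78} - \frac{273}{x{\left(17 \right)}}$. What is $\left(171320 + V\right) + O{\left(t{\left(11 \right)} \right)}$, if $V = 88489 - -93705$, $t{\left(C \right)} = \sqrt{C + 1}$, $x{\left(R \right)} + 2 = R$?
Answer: $\frac{137864567}{390} \approx 3.535 \cdot 10^{5}$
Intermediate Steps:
$x{\left(R \right)} = -2 + R$
$t{\left(C \right)} = \sqrt{1 + C}$
$V = 182194$ ($V = 88489 + 93705 = 182194$)
$O{\left(Y \right)} = - \frac{5893}{390}$ ($O{\left(Y \right)} = \frac{241}{78} - \frac{273}{-2 + 17} = 241 \cdot \frac{1}{78} - \frac{273}{15} = \frac{241}{78} - \frac{91}{5} = - \frac{5893}{390}$)
$\left(171320 + V\right) + O{\left(t{\left(11 \right)} \right)} = \left(171320 + 182194\right) - \frac{5893}{390} = 353514 - \frac{5893}{390} = \frac{137864567}{390}$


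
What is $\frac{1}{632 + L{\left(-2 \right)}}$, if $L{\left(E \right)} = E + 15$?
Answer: $\frac{1}{645} \approx 0.0015504$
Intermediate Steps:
$L{\left(E \right)} = 15 + E$
$\frac{1}{632 + L{\left(-2 \right)}} = \frac{1}{632 + \left(15 - 2\right)} = \frac{1}{632 + 13} = \frac{1}{645}$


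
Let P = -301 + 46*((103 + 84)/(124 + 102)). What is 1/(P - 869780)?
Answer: -113/98314852 ≈ -1.1494e-6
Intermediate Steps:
P = -29712/113 (P = -301 + 46*(187/226) = -301 + 4301/113 = -29712/113 ≈ -262.94)
1/(P - 869780) = 1/(-29712/113 - 869780) = 1/(-98314852/113) = -113/98314852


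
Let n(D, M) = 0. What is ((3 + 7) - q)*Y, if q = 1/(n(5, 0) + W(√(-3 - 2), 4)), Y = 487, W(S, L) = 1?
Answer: 4383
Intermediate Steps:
q = 1 (q = 1/(0 + 1) = 1/1 = 1)
((3 + 7) - q)*Y = ((3 + 7) - 1*1)*487 = (10 - 1)*487 = 9*487 = 4383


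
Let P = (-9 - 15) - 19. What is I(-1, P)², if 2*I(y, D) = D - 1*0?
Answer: 1849/4 ≈ 462.25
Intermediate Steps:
P = -43 (P = -24 - 19 = -43)
I(y, D) = D/2 (I(y, D) = (D - 1*0)/2 = (D + 0)/2 = D/2)
I(-1, P)² = ((½)*(-43))² = (-43/2)² = 1849/4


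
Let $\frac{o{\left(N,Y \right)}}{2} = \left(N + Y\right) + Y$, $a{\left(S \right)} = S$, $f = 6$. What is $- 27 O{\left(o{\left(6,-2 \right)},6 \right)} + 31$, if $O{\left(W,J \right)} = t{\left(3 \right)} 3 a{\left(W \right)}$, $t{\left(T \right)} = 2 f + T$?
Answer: $-4829$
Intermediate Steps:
$t{\left(T \right)} = 12 + T$ ($t{\left(T \right)} = 2 \cdot 6 + T = 12 + T$)
$o{\left(N,Y \right)} = 2 N + 4 Y$ ($o{\left(N,Y \right)} = 2 \left(\left(N + Y\right) + Y\right) = 2 \left(N + 2 Y\right) = 2 N + 4 Y$)
$O{\left(W,J \right)} = 45 W$ ($O{\left(W,J \right)} = \left(12 + 3\right) 3 W = 15 \cdot 3 W = 45 W$)
$- 27 O{\left(o{\left(6,-2 \right)},6 \right)} + 31 = - 27 \cdot 45 \left(2 \cdot 6 + 4 \left(-2\right)\right) + 31 = - 27 \cdot 45 \left(12 - 8\right) + 31 = - 27 \cdot 45 \cdot 4 + 31 = \left(-27\right) 180 + 31 = -4860 + 31 = -4829$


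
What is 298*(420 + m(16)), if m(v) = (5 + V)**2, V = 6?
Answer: 161218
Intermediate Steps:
m(v) = 121 (m(v) = (5 + 6)**2 = 11**2 = 121)
298*(420 + m(16)) = 298*(420 + 121) = 298*541 = 161218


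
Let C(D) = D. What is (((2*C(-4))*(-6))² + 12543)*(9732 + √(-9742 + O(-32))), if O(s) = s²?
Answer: 144491004 + 14847*I*√8718 ≈ 1.4449e+8 + 1.3863e+6*I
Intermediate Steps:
(((2*C(-4))*(-6))² + 12543)*(9732 + √(-9742 + O(-32))) = (((2*(-4))*(-6))² + 12543)*(9732 + √(-9742 + (-32)²)) = ((-8*(-6))² + 12543)*(9732 + √(-9742 + 1024)) = (48² + 12543)*(9732 + √(-8718)) = (2304 + 12543)*(9732 + I*√8718) = 14847*(9732 + I*√8718) = 144491004 + 14847*I*√8718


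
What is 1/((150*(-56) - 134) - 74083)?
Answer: -1/82617 ≈ -1.2104e-5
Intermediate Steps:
1/((150*(-56) - 134) - 74083) = 1/((-8400 - 134) - 74083) = 1/(-8534 - 74083) = 1/(-82617) = -1/82617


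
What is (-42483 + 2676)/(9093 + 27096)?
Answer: -4423/4021 ≈ -1.1000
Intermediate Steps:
(-42483 + 2676)/(9093 + 27096) = -39807/36189 = -39807*1/36189 = -4423/4021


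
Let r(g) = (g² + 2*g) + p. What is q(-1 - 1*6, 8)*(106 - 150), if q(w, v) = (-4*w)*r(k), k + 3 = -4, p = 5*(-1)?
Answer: -36960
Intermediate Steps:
p = -5
k = -7 (k = -3 - 4 = -7)
r(g) = -5 + g² + 2*g (r(g) = (g² + 2*g) - 5 = -5 + g² + 2*g)
q(w, v) = -120*w (q(w, v) = (-4*w)*(-5 + (-7)² + 2*(-7)) = (-4*w)*(-5 + 49 - 14) = -4*w*30 = -120*w)
q(-1 - 1*6, 8)*(106 - 150) = (-120*(-1 - 1*6))*(106 - 150) = -120*(-1 - 6)*(-44) = -120*(-7)*(-44) = 840*(-44) = -36960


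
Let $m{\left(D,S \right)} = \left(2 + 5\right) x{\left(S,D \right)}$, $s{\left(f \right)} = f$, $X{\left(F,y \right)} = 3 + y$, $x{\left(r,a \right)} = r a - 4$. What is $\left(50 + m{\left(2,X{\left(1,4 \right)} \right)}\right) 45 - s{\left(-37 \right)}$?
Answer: $5437$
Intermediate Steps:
$x{\left(r,a \right)} = -4 + a r$ ($x{\left(r,a \right)} = a r - 4 = -4 + a r$)
$m{\left(D,S \right)} = -28 + 7 D S$ ($m{\left(D,S \right)} = \left(2 + 5\right) \left(-4 + D S\right) = 7 \left(-4 + D S\right) = -28 + 7 D S$)
$\left(50 + m{\left(2,X{\left(1,4 \right)} \right)}\right) 45 - s{\left(-37 \right)} = \left(50 - \left(28 - 14 \left(3 + 4\right)\right)\right) 45 - -37 = \left(50 - \left(28 - 98\right)\right) 45 + 37 = \left(50 + \left(-28 + 98\right)\right) 45 + 37 = \left(50 + 70\right) 45 + 37 = 120 \cdot 45 + 37 = 5400 + 37 = 5437$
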